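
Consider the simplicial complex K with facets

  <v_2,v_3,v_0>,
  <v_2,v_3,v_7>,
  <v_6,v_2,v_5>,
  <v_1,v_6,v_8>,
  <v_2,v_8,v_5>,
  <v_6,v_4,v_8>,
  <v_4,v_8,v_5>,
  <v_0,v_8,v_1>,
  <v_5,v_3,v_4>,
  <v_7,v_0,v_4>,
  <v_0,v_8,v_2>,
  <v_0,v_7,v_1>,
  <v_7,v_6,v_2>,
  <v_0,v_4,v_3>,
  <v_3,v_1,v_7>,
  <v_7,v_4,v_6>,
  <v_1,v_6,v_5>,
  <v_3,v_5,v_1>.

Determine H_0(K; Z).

H_0 = Z.

Fix the vertex order v_0 < v_1 < v_2 < v_3 < v_4 < v_5 < v_6 < v_7 < v_8 and write every simplex with vertices in increasing order. Then dim K = 2 and the simplices of K are:

  0-simplices (9): [v_0], [v_1], [v_2], [v_3], [v_4], [v_5], [v_6], [v_7], [v_8]
  1-simplices (27): (27 of them)
  2-simplices (18): (18 of them)

Hence C_0 ≅ Z^9, C_1 ≅ Z^27, C_2 ≅ Z^18.

∂_1: C_1 → C_0 sends each edge [p,q] (with p < q) to q − p.
The 9×27 boundary matrix has rank 8 and Smith normal form diag(1,1,1,1,1,1,1,1).

∂_2: C_2 → C_1 acts by ∂[p,q,r] = [q,r] − [p,r] + [p,q]. For instance
  ∂[v_1,v_3,v_7] = [v_3,v_7] − [v_1,v_7] + [v_1,v_3],
  ∂[v_0,v_2,v_3] = [v_2,v_3] − [v_0,v_3] + [v_0,v_2].
The 27×18 boundary matrix has rank 18 and Smith normal form diag(1,1,1,1,1,1,1,1,1,1,1,1,1,1,1,1,1,2).

Computing H_k = (kernel of ∂_k) / (image of ∂_{k+1}):

  H_0: rank C_0 − rank ∂_1 = 9 − 8 = 1, and the invariant factors of ∂_1 are all 1, so H_0 = Z.

(K is a triangulation of the Klein bottle.)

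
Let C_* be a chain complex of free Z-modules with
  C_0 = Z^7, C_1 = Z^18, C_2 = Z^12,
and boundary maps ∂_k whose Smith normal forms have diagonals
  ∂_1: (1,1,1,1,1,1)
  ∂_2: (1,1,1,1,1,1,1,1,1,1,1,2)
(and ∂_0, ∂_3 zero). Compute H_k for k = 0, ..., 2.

H_0 ≅ Z,  H_1 ≅ Z/2Z,  H_2 = 0.

H_0: b_0 = 7 − 0 − 6 = 1; torsion from ∂_1 factors > 1: none. So H_0 ≅ Z.
H_1: b_1 = 18 − 6 − 12 = 0; torsion from ∂_2 factors > 1: [2]. So H_1 ≅ Z/2Z.
H_2: b_2 = 12 − 12 − 0 = 0; torsion from ∂_3 factors > 1: none. So H_2 ≅ 0.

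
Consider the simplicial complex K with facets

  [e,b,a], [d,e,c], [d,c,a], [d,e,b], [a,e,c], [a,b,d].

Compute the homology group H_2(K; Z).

H_2 = Z.

Take the total order a < b < c < d < e on the vertex set. Then K (dimension 2) consists of the simplices:

  0-simplices (5): a, b, c, d, e
  1-simplices (9): ab, ac, ad, ae, bd, be, cd, ce, de
  2-simplices (6): abd, abe, acd, ace, bde, cde

Hence C_0 ≅ Z^5, C_1 ≅ Z^9, C_2 ≅ Z^6.

Boundary ∂_1: C_1 → C_0 sends each edge [p,q] (with p < q) to q − p. For instance
  ∂ac = c − a.
The resulting 5×9 matrix has rank 4, and its Smith normal form has invariant factors (1,1,1,1).

The boundary map ∂_2: C_2 → C_1 acts by ∂[p,q,r] = [q,r] − [p,r] + [p,q]. For instance
  ∂cde = de − ce + cd,
  ∂ace = ce − ae + ac.
The 9×6 boundary matrix has rank 5 and Smith normal form diag(1,1,1,1,1).

Reading off H_k = ker ∂_k / im ∂_{k+1}:

  H_2: rank ker ∂_2 − rank ∂_3 = (6 − 5) − 0 = 1, and there is no ∂_3, so H_2 ≅ Z.

(K is a triangulation of the 2-sphere S^2.)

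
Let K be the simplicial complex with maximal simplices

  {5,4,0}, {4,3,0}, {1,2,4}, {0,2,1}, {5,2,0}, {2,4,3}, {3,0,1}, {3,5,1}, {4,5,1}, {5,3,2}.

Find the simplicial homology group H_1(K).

H_1 ≅ Z/2.

Fix the vertex order 0 < 1 < 2 < 3 < 4 < 5 and write every simplex with vertices in increasing order. Then dim K = 2 and the simplices of K are:

  0-simplices (6): [0], [1], [2], [3], [4], [5]
  1-simplices (15): [0,1], [0,2], [0,3], [0,4], [0,5], [1,2], [1,3], [1,4], [1,5], [2,3], [2,4], [2,5], [3,4], [3,5], [4,5]
  2-simplices (10): [0,1,2], [0,1,3], [0,2,5], [0,3,4], [0,4,5], [1,2,4], [1,3,5], [1,4,5], [2,3,4], [2,3,5]

Hence C_0 ≅ Z^6, C_1 ≅ Z^15, C_2 ≅ Z^10.

∂_1: C_1 → C_0 sends each edge [p,q] (with p < q) to q − p.
As a 6×15 matrix over Z this has rank 5, with invariant factors (1,1,1,1,1).

The boundary map ∂_2: C_2 → C_1 maps a triangle to the signed sum of its edges. For instance
  ∂[0,3,4] = [3,4] − [0,4] + [0,3],
  ∂[0,1,2] = [1,2] − [0,2] + [0,1].
The 15×10 boundary matrix has rank 10 and Smith normal form diag(1,1,1,1,1,1,1,1,1,2).

Computing H_k = (kernel of ∂_k) / (image of ∂_{k+1}):

  H_1: rank ker ∂_1 − rank ∂_2 = (15 − 5) − 10 = 0, and ∂_2 has invariant factor 2 > 1, so H_1 = Z/2.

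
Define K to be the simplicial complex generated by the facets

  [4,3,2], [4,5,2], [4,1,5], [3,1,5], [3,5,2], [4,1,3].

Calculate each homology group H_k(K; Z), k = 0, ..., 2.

H_0 ≅ Z,  H_1 = 0,  H_2 ≅ Z.

Order the vertices as 1 < 2 < 3 < 4 < 5. Listing each simplex with vertices in this order, K has dimension 2 with simplices:

  0-simplices (5): [1], [2], [3], [4], [5]
  1-simplices (9): [1,3], [1,4], [1,5], [2,3], [2,4], [2,5], [3,4], [3,5], [4,5]
  2-simplices (6): [1,3,4], [1,3,5], [1,4,5], [2,3,4], [2,3,5], [2,4,5]

Hence C_0 ≅ Z^5, C_1 ≅ Z^9, C_2 ≅ Z^6.

Boundary ∂_1: C_1 → C_0 sends each edge [p,q] (with p < q) to q − p. For instance
  ∂[1,3] = [3] − [1].
The resulting 5×9 matrix has rank 4, and its Smith normal form has invariant factors (1,1,1,1).

Boundary ∂_2: C_2 → C_1 acts by ∂[p,q,r] = [q,r] − [p,r] + [p,q]. For instance
  ∂[2,3,4] = [3,4] − [2,4] + [2,3],
  ∂[1,3,5] = [3,5] − [1,5] + [1,3].
The 9×6 boundary matrix has rank 5 and Smith normal form diag(1,1,1,1,1).

Reading off H_k = ker ∂_k / im ∂_{k+1}:

  H_0: rank C_0 − rank ∂_1 = 5 − 4 = 1, and the invariant factors of ∂_1 are all 1, so H_0 = Z.
  H_1: rank ker ∂_1 − rank ∂_2 = (9 − 4) − 5 = 0, and the invariant factors of ∂_2 are all 1, so H_1 = 0.
  H_2: rank ker ∂_2 − rank ∂_3 = (6 − 5) − 0 = 1, and there is no ∂_3, so H_2 = Z.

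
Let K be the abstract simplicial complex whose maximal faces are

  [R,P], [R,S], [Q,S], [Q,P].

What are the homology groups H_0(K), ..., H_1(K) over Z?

Take the total order P < Q < R < S on the vertex set. Then K (dimension 1) consists of the simplices:

  0-simplices (4): P, Q, R, S
  1-simplices (4): PQ, PR, QS, RS

so the chain groups are C_0 ≅ Z^4, C_1 ≅ Z^4.

∂_1: C_1 → C_0 sends each edge [p,q] (with p < q) to q − p. For instance
  ∂PQ = Q − P.
This gives a 4×4 integer matrix of rank 3; reducing to Smith normal form yields diagonal entries (1,1,1).

From H_k ≅ ker(∂_k) / im(∂_{k+1}) we obtain:

  H_0: rank C_0 − rank ∂_1 = 4 − 3 = 1, and the invariant factors of ∂_1 are all 1, so H_0 ≅ Z.
  H_1: rank ker ∂_1 − rank ∂_2 = (4 − 3) − 0 = 1, and there is no ∂_2, so H_1 ≅ Z.

(K is a triangulation of the circle S^1.)

H_0 = Z,  H_1 = Z.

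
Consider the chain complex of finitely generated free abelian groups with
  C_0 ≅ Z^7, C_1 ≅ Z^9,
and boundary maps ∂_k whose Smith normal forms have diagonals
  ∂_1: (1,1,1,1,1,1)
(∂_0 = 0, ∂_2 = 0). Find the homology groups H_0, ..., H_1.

H_0: b_0 = 7 − 0 − 6 = 1; torsion from ∂_1 factors > 1: none. So H_0 = Z.
H_1: b_1 = 9 − 6 − 0 = 3; torsion from ∂_2 factors > 1: none. So H_1 = Z^3.

H_0 = Z,  H_1 = Z^3.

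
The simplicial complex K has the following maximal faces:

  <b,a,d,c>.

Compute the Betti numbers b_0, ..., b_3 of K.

b_0 = 1, b_1 = 0, b_2 = 0, b_3 = 0.

Order the vertices as a < b < c < d. Listing each simplex with vertices in this order, K has dimension 3 with simplices:

  0-simplices (4): a, b, c, d
  1-simplices (6): ab, ac, ad, bc, bd, cd
  2-simplices (4): abc, abd, acd, bcd
  3-simplices (1): abcd

so the chain groups are C_0 ≅ Z^4, C_1 ≅ Z^6, C_2 ≅ Z^4, C_3 ≅ Z^1.

∂_1: C_1 → C_0 sends each edge [p,q] (with p < q) to q − p. For instance
  ∂ac = c − a.
The 4×6 boundary matrix has rank 3 and Smith normal form diag(1,1,1).

∂_2: C_2 → C_1 maps a triangle to the signed sum of its edges. For instance
  ∂abd = bd − ad + ab,
  ∂acd = cd − ad + ac.
This gives a 6×4 integer matrix of rank 3; reducing to Smith normal form yields diagonal entries (1,1,1).

The boundary map ∂_3: C_3 → C_2 sends each 3-simplex σ to the alternating sum Σ_i (−1)^i (σ with its i-th vertex removed). For instance
  ∂abcd = bcd − acd + abd − abc.
This gives a 4×1 integer matrix of rank 1; reducing to Smith normal form yields diagonal entries (1).

Now H_k = ker ∂_k / im ∂_{k+1}, so:

  H_0: rank C_0 − rank ∂_1 = 4 − 3 = 1, and the invariant factors of ∂_1 are all 1, so H_0 ≅ Z.
  H_1: rank ker ∂_1 − rank ∂_2 = (6 − 3) − 3 = 0, and the invariant factors of ∂_2 are all 1, so H_1 ≅ 0.
  H_2: rank ker ∂_2 − rank ∂_3 = (4 − 3) − 1 = 0, and the invariant factors of ∂_3 are all 1, so H_2 ≅ 0.
  H_3: rank ker ∂_3 − rank ∂_4 = (1 − 1) − 0 = 0, and there is no ∂_4, so H_3 ≅ 0.

As a check, the Euler characteristic is 4 − 6 + 4 − 1 = 1, which agrees with 1 − 0 + 0 − 0 = 1.

Hence the Betti numbers are b_0 = 1, b_1 = 0, b_2 = 0, b_3 = 0.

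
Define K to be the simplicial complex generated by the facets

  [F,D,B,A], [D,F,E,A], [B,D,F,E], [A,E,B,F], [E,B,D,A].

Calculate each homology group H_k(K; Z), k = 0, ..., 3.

H_0 ≅ Z,  H_1 = 0,  H_2 = 0,  H_3 ≅ Z.

Take the total order A < B < D < E < F on the vertex set. Then K (dimension 3) consists of the simplices:

  0-simplices (5): A, B, D, E, F
  1-simplices (10): AB, AD, AE, AF, BD, BE, BF, DE, DF, EF
  2-simplices (10): ABD, ABE, ABF, ADE, ADF, AEF, BDE, BDF, BEF, DEF
  3-simplices (5): ABDE, ABDF, ABEF, ADEF, BDEF

Hence C_0 ≅ Z^5, C_1 ≅ Z^10, C_2 ≅ Z^10, C_3 ≅ Z^5.

The boundary map ∂_1: C_1 → C_0 sends each edge [p,q] (with p < q) to q − p.
The resulting 5×10 matrix has rank 4, and its Smith normal form has invariant factors (1,1,1,1).

The boundary map ∂_2: C_2 → C_1 maps a triangle to the signed sum of its edges. For instance
  ∂ADE = DE − AE + AD,
  ∂ADF = DF − AF + AD.
The resulting 10×10 matrix has rank 6, and its Smith normal form has invariant factors (1,1,1,1,1,1).

The boundary map ∂_3: C_3 → C_2 sends each 3-simplex σ to the alternating sum Σ_i (−1)^i (σ with its i-th vertex removed). For instance
  ∂ABEF = BEF − AEF + ABF − ABE,
  ∂ABDF = BDF − ADF + ABF − ABD.
The resulting 10×5 matrix has rank 4, and its Smith normal form has invariant factors (1,1,1,1).

From H_k ≅ ker(∂_k) / im(∂_{k+1}) we obtain:

  H_0: rank C_0 − rank ∂_1 = 5 − 4 = 1, and the invariant factors of ∂_1 are all 1, so H_0 ≅ Z.
  H_1: rank ker ∂_1 − rank ∂_2 = (10 − 4) − 6 = 0, and the invariant factors of ∂_2 are all 1, so H_1 ≅ 0.
  H_2: rank ker ∂_2 − rank ∂_3 = (10 − 6) − 4 = 0, and the invariant factors of ∂_3 are all 1, so H_2 ≅ 0.
  H_3: rank ker ∂_3 − rank ∂_4 = (5 − 4) − 0 = 1, and there is no ∂_4, so H_3 ≅ Z.

As a check, the Euler characteristic is 5 − 10 + 10 − 5 = 0, which agrees with 1 − 0 + 0 − 1 = 0.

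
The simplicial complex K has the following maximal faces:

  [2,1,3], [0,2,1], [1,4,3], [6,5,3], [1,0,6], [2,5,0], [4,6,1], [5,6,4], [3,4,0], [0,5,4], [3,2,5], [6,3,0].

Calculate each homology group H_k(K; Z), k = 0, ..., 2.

Take the total order 0 < 1 < 2 < 3 < 4 < 5 < 6 on the vertex set. Then K (dimension 2) consists of the simplices:

  0-simplices (7): [0], [1], [2], [3], [4], [5], [6]
  1-simplices (18): [0,1], [0,2], [0,3], [0,4], [0,5], [0,6], [1,2], [1,3], [1,4], [1,6], [2,3], [2,5], [3,4], [3,5], [3,6], [4,5], [4,6], [5,6]
  2-simplices (12): [0,1,2], [0,1,6], [0,2,5], [0,3,4], [0,3,6], [0,4,5], [1,2,3], [1,3,4], [1,4,6], [2,3,5], [3,5,6], [4,5,6]

Hence C_0 ≅ Z^7, C_1 ≅ Z^18, C_2 ≅ Z^12.

∂_1: C_1 → C_0 sends each edge [p,q] (with p < q) to q − p.
The 7×18 boundary matrix has rank 6 and Smith normal form diag(1,1,1,1,1,1).

Boundary ∂_2: C_2 → C_1 acts by ∂[p,q,r] = [q,r] − [p,r] + [p,q]. For instance
  ∂[1,3,4] = [3,4] − [1,4] + [1,3],
  ∂[4,5,6] = [5,6] − [4,6] + [4,5].
The 18×12 boundary matrix has rank 12 and Smith normal form diag(1,1,1,1,1,1,1,1,1,1,1,2).

Now H_k = ker ∂_k / im ∂_{k+1}, so:

  H_0: rank C_0 − rank ∂_1 = 7 − 6 = 1, and the invariant factors of ∂_1 are all 1, so H_0 = Z.
  H_1: rank ker ∂_1 − rank ∂_2 = (18 − 6) − 12 = 0, and ∂_2 has invariant factor 2 > 1, so H_1 = Z/2Z.
  H_2: rank ker ∂_2 − rank ∂_3 = (12 − 12) − 0 = 0, and there is no ∂_3, so H_2 = 0.

As a check, the Euler characteristic is 7 − 18 + 12 = 1, which agrees with 1 − 0 + 0 = 1.
(K is a triangulation of the real projective plane RP^2.)

H_0 = Z,  H_1 = Z/2Z,  H_2 = 0.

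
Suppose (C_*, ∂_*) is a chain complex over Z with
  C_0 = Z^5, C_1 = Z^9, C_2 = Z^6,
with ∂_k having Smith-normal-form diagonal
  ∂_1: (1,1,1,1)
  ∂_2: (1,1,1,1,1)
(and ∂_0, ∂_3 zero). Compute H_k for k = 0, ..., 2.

H_0 = Z,  H_1 = 0,  H_2 = Z.

H_0: b_0 = 5 − 0 − 4 = 1; torsion from ∂_1 factors > 1: none. So H_0 = Z.
H_1: b_1 = 9 − 4 − 5 = 0; torsion from ∂_2 factors > 1: none. So H_1 = 0.
H_2: b_2 = 6 − 5 − 0 = 1; torsion from ∂_3 factors > 1: none. So H_2 = Z.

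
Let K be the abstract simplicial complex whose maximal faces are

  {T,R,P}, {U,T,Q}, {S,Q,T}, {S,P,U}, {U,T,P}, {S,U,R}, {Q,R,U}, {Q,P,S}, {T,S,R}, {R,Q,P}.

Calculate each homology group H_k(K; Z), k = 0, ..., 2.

H_0 ≅ Z,  H_1 ≅ Z/2,  H_2 = 0.

Take the total order P < Q < R < S < T < U on the vertex set. Then K (dimension 2) consists of the simplices:

  0-simplices (6): P, Q, R, S, T, U
  1-simplices (15): PQ, PR, PS, PT, PU, QR, QS, QT, QU, RS, RT, RU, ST, SU, TU
  2-simplices (10): PQR, PQS, PRT, PSU, PTU, QRU, QST, QTU, RST, RSU

Hence C_0 ≅ Z^6, C_1 ≅ Z^15, C_2 ≅ Z^10.

The boundary map ∂_1: C_1 → C_0 sends each edge [p,q] (with p < q) to q − p. For instance
  ∂QT = T − Q.
The resulting 6×15 matrix has rank 5, and its Smith normal form has invariant factors (1,1,1,1,1).

∂_2: C_2 → C_1 maps a triangle to the signed sum of its edges. For instance
  ∂PRT = RT − PT + PR,
  ∂QRU = RU − QU + QR.
The 15×10 boundary matrix has rank 10 and Smith normal form diag(1,1,1,1,1,1,1,1,1,2).

Reading off H_k = ker ∂_k / im ∂_{k+1}:

  H_0: rank C_0 − rank ∂_1 = 6 − 5 = 1, and the invariant factors of ∂_1 are all 1, so H_0 ≅ Z.
  H_1: rank ker ∂_1 − rank ∂_2 = (15 − 5) − 10 = 0, and ∂_2 has invariant factor 2 > 1, so H_1 ≅ Z/2.
  H_2: rank ker ∂_2 − rank ∂_3 = (10 − 10) − 0 = 0, and there is no ∂_3, so H_2 ≅ 0.

As a check, the Euler characteristic is 6 − 15 + 10 = 1, which agrees with 1 − 0 + 0 = 1.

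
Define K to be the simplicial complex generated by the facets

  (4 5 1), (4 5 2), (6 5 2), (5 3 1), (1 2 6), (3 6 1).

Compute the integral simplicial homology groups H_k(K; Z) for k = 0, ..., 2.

Take the total order 1 < 2 < 3 < 4 < 5 < 6 on the vertex set. Then K (dimension 2) consists of the simplices:

  0-simplices (6): [1], [2], [3], [4], [5], [6]
  1-simplices (12): [1,2], [1,3], [1,4], [1,5], [1,6], [2,4], [2,5], [2,6], [3,5], [3,6], [4,5], [5,6]
  2-simplices (6): [1,2,6], [1,3,5], [1,3,6], [1,4,5], [2,4,5], [2,5,6]

so the chain groups are C_0 ≅ Z^6, C_1 ≅ Z^12, C_2 ≅ Z^6.

∂_1: C_1 → C_0 is given by ∂[p,q] = [q] − [p]. For instance
  ∂[1,5] = [5] − [1].
As a 6×12 matrix over Z this has rank 5, with invariant factors (1,1,1,1,1).

∂_2: C_2 → C_1 sends each 2-simplex [p,q,r] to [q,r] − [p,r] + [p,q]. For instance
  ∂[1,3,5] = [3,5] − [1,5] + [1,3],
  ∂[2,4,5] = [4,5] − [2,5] + [2,4].
As a 12×6 matrix over Z this has rank 6, with invariant factors (1,1,1,1,1,1).

Now H_k = ker ∂_k / im ∂_{k+1}, so:

  H_0: rank C_0 − rank ∂_1 = 6 − 5 = 1, and the invariant factors of ∂_1 are all 1, so H_0 = Z.
  H_1: rank ker ∂_1 − rank ∂_2 = (12 − 5) − 6 = 1, and the invariant factors of ∂_2 are all 1, so H_1 = Z.
  H_2: rank ker ∂_2 − rank ∂_3 = (6 − 6) − 0 = 0, and there is no ∂_3, so H_2 = 0.

As a check, the Euler characteristic is 6 − 12 + 6 = 0, which agrees with 1 − 1 + 0 = 0.
(K is a triangulation of the cylinder S^1 x I.)

H_0 = Z,  H_1 = Z,  H_2 = 0.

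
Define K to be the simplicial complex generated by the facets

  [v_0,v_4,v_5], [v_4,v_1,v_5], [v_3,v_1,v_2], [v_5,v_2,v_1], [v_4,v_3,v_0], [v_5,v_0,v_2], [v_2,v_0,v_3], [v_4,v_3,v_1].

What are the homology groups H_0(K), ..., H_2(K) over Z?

H_0 = Z,  H_1 = 0,  H_2 = Z.

Take the total order v_0 < v_1 < v_2 < v_3 < v_4 < v_5 on the vertex set. Then K (dimension 2) consists of the simplices:

  0-simplices (6): [v_0], [v_1], [v_2], [v_3], [v_4], [v_5]
  1-simplices (12): [v_0,v_2], [v_0,v_3], [v_0,v_4], [v_0,v_5], [v_1,v_2], [v_1,v_3], [v_1,v_4], [v_1,v_5], [v_2,v_3], [v_2,v_5], [v_3,v_4], [v_4,v_5]
  2-simplices (8): [v_0,v_2,v_3], [v_0,v_2,v_5], [v_0,v_3,v_4], [v_0,v_4,v_5], [v_1,v_2,v_3], [v_1,v_2,v_5], [v_1,v_3,v_4], [v_1,v_4,v_5]

Hence C_0 ≅ Z^6, C_1 ≅ Z^12, C_2 ≅ Z^8.

∂_1: C_1 → C_0 maps an edge to its endpoints' difference, ∂[p,q] = q − p. For instance
  ∂[v_1,v_2] = [v_2] − [v_1].
The 6×12 boundary matrix has rank 5 and Smith normal form diag(1,1,1,1,1).

The boundary map ∂_2: C_2 → C_1 sends each 2-simplex [p,q,r] to [q,r] − [p,r] + [p,q]. For instance
  ∂[v_1,v_2,v_3] = [v_2,v_3] − [v_1,v_3] + [v_1,v_2],
  ∂[v_0,v_4,v_5] = [v_4,v_5] − [v_0,v_5] + [v_0,v_4].
As a 12×8 matrix over Z this has rank 7, with invariant factors (1,1,1,1,1,1,1).

Computing H_k = (kernel of ∂_k) / (image of ∂_{k+1}):

  H_0: rank C_0 − rank ∂_1 = 6 − 5 = 1, and the invariant factors of ∂_1 are all 1, so H_0 ≅ Z.
  H_1: rank ker ∂_1 − rank ∂_2 = (12 − 5) − 7 = 0, and the invariant factors of ∂_2 are all 1, so H_1 ≅ 0.
  H_2: rank ker ∂_2 − rank ∂_3 = (8 − 7) − 0 = 1, and there is no ∂_3, so H_2 ≅ Z.

(K is a triangulation of the 2-sphere S^2.)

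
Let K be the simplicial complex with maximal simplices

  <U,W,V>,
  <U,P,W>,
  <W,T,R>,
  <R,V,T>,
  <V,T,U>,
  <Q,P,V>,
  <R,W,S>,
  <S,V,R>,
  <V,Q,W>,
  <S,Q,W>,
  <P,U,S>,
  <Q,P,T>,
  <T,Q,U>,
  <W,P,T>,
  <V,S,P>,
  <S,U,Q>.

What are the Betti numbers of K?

b_0 = 1, b_1 = 2, b_2 = 1.

K has 8 vertices, 24 edges, 16 triangles.
rank ∂_0 = 0, rank ∂_1 = 7 ⇒ b_0 = 8 − 0 − 7 = 1; all invariant factors of ∂_1 are 1 so no torsion. So H_0 = Z.
rank ∂_1 = 7, rank ∂_2 = 15 ⇒ b_1 = 24 − 7 − 15 = 2; all invariant factors of ∂_2 are 1 so no torsion. So H_1 = Z^2.
rank ∂_2 = 15, rank ∂_3 = 0 ⇒ b_2 = 16 − 15 − 0 = 1. So H_2 = Z.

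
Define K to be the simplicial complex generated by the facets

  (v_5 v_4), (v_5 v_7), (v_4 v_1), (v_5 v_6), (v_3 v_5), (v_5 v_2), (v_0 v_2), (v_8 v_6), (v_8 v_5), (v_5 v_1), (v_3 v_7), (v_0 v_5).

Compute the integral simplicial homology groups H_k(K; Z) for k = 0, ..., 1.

H_0 = Z,  H_1 = Z^4.

Fix the vertex order v_0 < v_1 < v_2 < v_3 < v_4 < v_5 < v_6 < v_7 < v_8 and write every simplex with vertices in increasing order. Then dim K = 1 and the simplices of K are:

  0-simplices (9): [v_0], [v_1], [v_2], [v_3], [v_4], [v_5], [v_6], [v_7], [v_8]
  1-simplices (12): [v_0,v_2], [v_0,v_5], [v_1,v_4], [v_1,v_5], [v_2,v_5], [v_3,v_5], [v_3,v_7], [v_4,v_5], [v_5,v_6], [v_5,v_7], [v_5,v_8], [v_6,v_8]

Hence C_0 ≅ Z^9, C_1 ≅ Z^12.

The boundary map ∂_1: C_1 → C_0 sends each edge [p,q] (with p < q) to q − p.
The resulting 9×12 matrix has rank 8, and its Smith normal form has invariant factors (1,1,1,1,1,1,1,1).

Computing H_k = (kernel of ∂_k) / (image of ∂_{k+1}):

  H_0: rank C_0 − rank ∂_1 = 9 − 8 = 1, and the invariant factors of ∂_1 are all 1, so H_0 = Z.
  H_1: rank ker ∂_1 − rank ∂_2 = (12 − 8) − 0 = 4, and there is no ∂_2, so H_1 = Z^4.

As a check, the Euler characteristic is 9 − 12 = -3, which agrees with 1 − 4 = -3.
(K is a triangulation of a wedge of 4 circles.)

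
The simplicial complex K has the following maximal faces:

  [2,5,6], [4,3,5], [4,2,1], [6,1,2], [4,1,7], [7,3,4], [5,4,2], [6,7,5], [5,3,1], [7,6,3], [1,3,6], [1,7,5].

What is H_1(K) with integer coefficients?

K has 7 vertices, 18 edges, 12 triangles.
rank ∂_1 = 6, rank ∂_2 = 12 ⇒ b_1 = 18 − 6 − 12 = 0; ∂_2 has invariant factor(s) [2] giving torsion. So H_1 ≅ Z/2.

H_1 = Z/2.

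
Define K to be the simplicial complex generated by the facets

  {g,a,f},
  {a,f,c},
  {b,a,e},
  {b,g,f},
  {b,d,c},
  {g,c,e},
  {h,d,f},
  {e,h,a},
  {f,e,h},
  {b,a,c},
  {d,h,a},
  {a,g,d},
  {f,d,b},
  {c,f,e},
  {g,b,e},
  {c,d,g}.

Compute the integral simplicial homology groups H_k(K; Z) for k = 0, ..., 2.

H_0 = Z,  H_1 = Z^2,  H_2 = Z.

We work with the vertex ordering a < b < c < d < e < f < g < h. The simplices of K, each written with vertices in increasing order, are:

  0-simplices (8): a, b, c, d, e, f, g, h
  1-simplices (24): ab, ac, ad, ae, af, ag, ah, bc, bd, be, bf, bg, cd, ce, cf, cg, df, dg, dh, ef, eg, eh, fg, fh
  2-simplices (16): abc, abe, acf, adg, adh, aeh, afg, bcd, bdf, beg, bfg, cdg, cef, ceg, dfh, efh

Hence C_0 ≅ Z^8, C_1 ≅ Z^24, C_2 ≅ Z^16.

∂_1: C_1 → C_0 sends each edge [p,q] (with p < q) to q − p.
The 8×24 boundary matrix has rank 7 and Smith normal form diag(1,1,1,1,1,1,1).

∂_2: C_2 → C_1 sends each 2-simplex [p,q,r] to [q,r] − [p,r] + [p,q]. For instance
  ∂bfg = fg − bg + bf,
  ∂abe = be − ae + ab.
As a 24×16 matrix over Z this has rank 15, with invariant factors (1,1,1,1,1,1,1,1,1,1,1,1,1,1,1).

Computing H_k = (kernel of ∂_k) / (image of ∂_{k+1}):

  H_0: rank C_0 − rank ∂_1 = 8 − 7 = 1, and the invariant factors of ∂_1 are all 1, so H_0 = Z.
  H_1: rank ker ∂_1 − rank ∂_2 = (24 − 7) − 15 = 2, and the invariant factors of ∂_2 are all 1, so H_1 = Z^2.
  H_2: rank ker ∂_2 − rank ∂_3 = (16 − 15) − 0 = 1, and there is no ∂_3, so H_2 = Z.

As a check, the Euler characteristic is 8 − 24 + 16 = 0, which agrees with 1 − 2 + 1 = 0.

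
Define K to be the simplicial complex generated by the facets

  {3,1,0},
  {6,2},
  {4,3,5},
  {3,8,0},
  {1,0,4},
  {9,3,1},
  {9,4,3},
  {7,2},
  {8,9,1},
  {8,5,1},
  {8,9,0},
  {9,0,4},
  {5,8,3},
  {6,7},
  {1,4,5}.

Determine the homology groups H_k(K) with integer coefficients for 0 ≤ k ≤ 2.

H_0 ≅ Z^2,  H_1 ≅ Z ⊕ Z_2,  H_2 = 0.

Take the total order 0 < 1 < 2 < 3 < 4 < 5 < 6 < 7 < 8 < 9 on the vertex set. Then K (dimension 2) consists of the simplices:

  0-simplices (10): [0], [1], [2], [3], [4], [5], [6], [7], [8], [9]
  1-simplices (21): [0,1], [0,3], [0,4], [0,8], [0,9], [1,3], [1,4], [1,5], [1,8], [1,9], [2,6], [2,7], [3,4], [3,5], [3,8], [3,9], [4,5], [4,9], [5,8], [6,7], [8,9]
  2-simplices (12): [0,1,3], [0,1,4], [0,3,8], [0,4,9], [0,8,9], [1,3,9], [1,4,5], [1,5,8], [1,8,9], [3,4,5], [3,4,9], [3,5,8]

so the chain groups are C_0 ≅ Z^10, C_1 ≅ Z^21, C_2 ≅ Z^12.

Boundary ∂_1: C_1 → C_0 sends each edge [p,q] (with p < q) to q − p.
The 10×21 boundary matrix has rank 8 and Smith normal form diag(1,1,1,1,1,1,1,1).

The boundary map ∂_2: C_2 → C_1 maps a triangle to the signed sum of its edges. For instance
  ∂[1,4,5] = [4,5] − [1,5] + [1,4],
  ∂[1,8,9] = [8,9] − [1,9] + [1,8].
The resulting 21×12 matrix has rank 12, and its Smith normal form has invariant factors (1,1,1,1,1,1,1,1,1,1,1,2).

Computing H_k = (kernel of ∂_k) / (image of ∂_{k+1}):

  H_0: rank C_0 − rank ∂_1 = 10 − 8 = 2, and the invariant factors of ∂_1 are all 1, so H_0 = Z^2.
  H_1: rank ker ∂_1 − rank ∂_2 = (21 − 8) − 12 = 1, and ∂_2 has invariant factor 2 > 1, so H_1 = Z ⊕ Z_2.
  H_2: rank ker ∂_2 − rank ∂_3 = (12 − 12) − 0 = 0, and there is no ∂_3, so H_2 = 0.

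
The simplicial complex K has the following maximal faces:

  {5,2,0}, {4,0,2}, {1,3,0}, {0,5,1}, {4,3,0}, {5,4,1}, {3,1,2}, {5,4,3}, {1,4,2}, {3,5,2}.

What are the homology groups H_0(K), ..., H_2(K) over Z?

Fix the vertex order 0 < 1 < 2 < 3 < 4 < 5 and write every simplex with vertices in increasing order. Then dim K = 2 and the simplices of K are:

  0-simplices (6): [0], [1], [2], [3], [4], [5]
  1-simplices (15): [0,1], [0,2], [0,3], [0,4], [0,5], [1,2], [1,3], [1,4], [1,5], [2,3], [2,4], [2,5], [3,4], [3,5], [4,5]
  2-simplices (10): [0,1,3], [0,1,5], [0,2,4], [0,2,5], [0,3,4], [1,2,3], [1,2,4], [1,4,5], [2,3,5], [3,4,5]

so the chain groups are C_0 ≅ Z^6, C_1 ≅ Z^15, C_2 ≅ Z^10.

The boundary map ∂_1: C_1 → C_0 maps an edge to its endpoints' difference, ∂[p,q] = q − p. For instance
  ∂[4,5] = [5] − [4].
As a 6×15 matrix over Z this has rank 5, with invariant factors (1,1,1,1,1).

The boundary map ∂_2: C_2 → C_1 acts by ∂[p,q,r] = [q,r] − [p,r] + [p,q]. For instance
  ∂[1,2,4] = [2,4] − [1,4] + [1,2],
  ∂[1,2,3] = [2,3] − [1,3] + [1,2].
The 15×10 boundary matrix has rank 10 and Smith normal form diag(1,1,1,1,1,1,1,1,1,2).

Computing H_k = (kernel of ∂_k) / (image of ∂_{k+1}):

  H_0: rank C_0 − rank ∂_1 = 6 − 5 = 1, and the invariant factors of ∂_1 are all 1, so H_0 ≅ Z.
  H_1: rank ker ∂_1 − rank ∂_2 = (15 − 5) − 10 = 0, and ∂_2 has invariant factor 2 > 1, so H_1 ≅ Z/2Z.
  H_2: rank ker ∂_2 − rank ∂_3 = (10 − 10) − 0 = 0, and there is no ∂_3, so H_2 ≅ 0.

As a check, the Euler characteristic is 6 − 15 + 10 = 1, which agrees with 1 − 0 + 0 = 1.

H_0 = Z,  H_1 = Z/2Z,  H_2 = 0.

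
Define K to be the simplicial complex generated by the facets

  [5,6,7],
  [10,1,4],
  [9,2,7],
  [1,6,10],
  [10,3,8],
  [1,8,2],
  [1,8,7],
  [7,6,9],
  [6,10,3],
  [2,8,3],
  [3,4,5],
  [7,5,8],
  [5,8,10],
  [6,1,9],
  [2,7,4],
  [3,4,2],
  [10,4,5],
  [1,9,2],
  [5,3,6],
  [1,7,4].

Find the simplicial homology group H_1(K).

H_1 = Z × Z/2.

We work with the vertex ordering 1 < 2 < 3 < 4 < 5 < 6 < 7 < 8 < 9 < 10. The simplices of K, each written with vertices in increasing order, are:

  0-simplices (10): [1], [2], [3], [4], [5], [6], [7], [8], [9], [10]
  1-simplices (30): (30 of them)
  2-simplices (20): (20 of them)

Hence C_0 ≅ Z^10, C_1 ≅ Z^30, C_2 ≅ Z^20.

The boundary map ∂_1: C_1 → C_0 maps an edge to its endpoints' difference, ∂[p,q] = q − p. For instance
  ∂[5,10] = [10] − [5].
As a 10×30 matrix over Z this has rank 9, with invariant factors (1,1,1,1,1,1,1,1,1).

Boundary ∂_2: C_2 → C_1 sends each 2-simplex [p,q,r] to [q,r] − [p,r] + [p,q]. For instance
  ∂[2,7,9] = [7,9] − [2,9] + [2,7],
  ∂[1,2,8] = [2,8] − [1,8] + [1,2].
This gives a 30×20 integer matrix of rank 20; reducing to Smith normal form yields diagonal entries (1,1,1,1,1,1,1,1,1,1,1,1,1,1,1,1,1,1,1,2).

From H_k ≅ ker(∂_k) / im(∂_{k+1}) we obtain:

  H_1: rank ker ∂_1 − rank ∂_2 = (30 − 9) − 20 = 1, and ∂_2 has invariant factor 2 > 1, so H_1 = Z × Z/2.

(K is a triangulation of the Klein bottle.)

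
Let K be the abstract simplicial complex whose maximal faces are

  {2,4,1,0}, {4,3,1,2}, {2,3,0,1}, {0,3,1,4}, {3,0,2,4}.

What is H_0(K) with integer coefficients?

H_0 ≅ Z.

Fix the vertex order 0 < 1 < 2 < 3 < 4 and write every simplex with vertices in increasing order. Then dim K = 3 and the simplices of K are:

  0-simplices (5): [0], [1], [2], [3], [4]
  1-simplices (10): [0,1], [0,2], [0,3], [0,4], [1,2], [1,3], [1,4], [2,3], [2,4], [3,4]
  2-simplices (10): [0,1,2], [0,1,3], [0,1,4], [0,2,3], [0,2,4], [0,3,4], [1,2,3], [1,2,4], [1,3,4], [2,3,4]
  3-simplices (5): [0,1,2,3], [0,1,2,4], [0,1,3,4], [0,2,3,4], [1,2,3,4]

Hence C_0 ≅ Z^5, C_1 ≅ Z^10, C_2 ≅ Z^10, C_3 ≅ Z^5.

The boundary map ∂_1: C_1 → C_0 maps an edge to its endpoints' difference, ∂[p,q] = q − p. For instance
  ∂[1,2] = [2] − [1].
This gives a 5×10 integer matrix of rank 4; reducing to Smith normal form yields diagonal entries (1,1,1,1).

∂_2: C_2 → C_1 acts by ∂[p,q,r] = [q,r] − [p,r] + [p,q]. For instance
  ∂[0,1,3] = [1,3] − [0,3] + [0,1],
  ∂[1,2,4] = [2,4] − [1,4] + [1,2].
This gives a 10×10 integer matrix of rank 6; reducing to Smith normal form yields diagonal entries (1,1,1,1,1,1).

The boundary map ∂_3: C_3 → C_2 sends each 3-simplex σ to the alternating sum Σ_i (−1)^i (σ with its i-th vertex removed). For instance
  ∂[0,1,2,3] = [1,2,3] − [0,2,3] + [0,1,3] − [0,1,2],
  ∂[0,2,3,4] = [2,3,4] − [0,3,4] + [0,2,4] − [0,2,3].
This gives a 10×5 integer matrix of rank 4; reducing to Smith normal form yields diagonal entries (1,1,1,1).

Reading off H_k = ker ∂_k / im ∂_{k+1}:

  H_0: rank C_0 − rank ∂_1 = 5 − 4 = 1, and the invariant factors of ∂_1 are all 1, so H_0 = Z.

(K is a triangulation of the 3-sphere S^3.)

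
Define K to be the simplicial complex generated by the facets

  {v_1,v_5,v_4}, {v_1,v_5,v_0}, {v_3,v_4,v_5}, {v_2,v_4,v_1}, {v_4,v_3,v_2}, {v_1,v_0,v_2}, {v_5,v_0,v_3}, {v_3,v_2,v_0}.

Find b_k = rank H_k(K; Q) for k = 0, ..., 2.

b_0 = 1, b_1 = 0, b_2 = 1.

Fix the vertex order v_0 < v_1 < v_2 < v_3 < v_4 < v_5 and write every simplex with vertices in increasing order. Then dim K = 2 and the simplices of K are:

  0-simplices (6): [v_0], [v_1], [v_2], [v_3], [v_4], [v_5]
  1-simplices (12): [v_0,v_1], [v_0,v_2], [v_0,v_3], [v_0,v_5], [v_1,v_2], [v_1,v_4], [v_1,v_5], [v_2,v_3], [v_2,v_4], [v_3,v_4], [v_3,v_5], [v_4,v_5]
  2-simplices (8): [v_0,v_1,v_2], [v_0,v_1,v_5], [v_0,v_2,v_3], [v_0,v_3,v_5], [v_1,v_2,v_4], [v_1,v_4,v_5], [v_2,v_3,v_4], [v_3,v_4,v_5]

so the chain groups are C_0 ≅ Z^6, C_1 ≅ Z^12, C_2 ≅ Z^8.

Boundary ∂_1: C_1 → C_0 maps an edge to its endpoints' difference, ∂[p,q] = q − p. For instance
  ∂[v_0,v_2] = [v_2] − [v_0].
This gives a 6×12 integer matrix of rank 5; reducing to Smith normal form yields diagonal entries (1,1,1,1,1).

The boundary map ∂_2: C_2 → C_1 acts by ∂[p,q,r] = [q,r] − [p,r] + [p,q]. For instance
  ∂[v_0,v_1,v_5] = [v_1,v_5] − [v_0,v_5] + [v_0,v_1],
  ∂[v_1,v_4,v_5] = [v_4,v_5] − [v_1,v_5] + [v_1,v_4].
This gives a 12×8 integer matrix of rank 7; reducing to Smith normal form yields diagonal entries (1,1,1,1,1,1,1).

Reading off H_k = ker ∂_k / im ∂_{k+1}:

  H_0: rank C_0 − rank ∂_1 = 6 − 5 = 1, and the invariant factors of ∂_1 are all 1, so H_0 ≅ Z.
  H_1: rank ker ∂_1 − rank ∂_2 = (12 − 5) − 7 = 0, and the invariant factors of ∂_2 are all 1, so H_1 ≅ 0.
  H_2: rank ker ∂_2 − rank ∂_3 = (8 − 7) − 0 = 1, and there is no ∂_3, so H_2 ≅ Z.

(K is a triangulation of the 2-sphere S^2.)

Hence the Betti numbers are b_0 = 1, b_1 = 0, b_2 = 1.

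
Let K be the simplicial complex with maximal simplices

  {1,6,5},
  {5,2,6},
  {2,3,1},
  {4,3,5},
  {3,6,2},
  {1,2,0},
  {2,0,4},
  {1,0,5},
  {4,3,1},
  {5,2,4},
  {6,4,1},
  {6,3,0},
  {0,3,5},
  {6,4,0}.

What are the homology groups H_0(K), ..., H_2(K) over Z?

Fix the vertex order 0 < 1 < 2 < 3 < 4 < 5 < 6 and write every simplex with vertices in increasing order. Then dim K = 2 and the simplices of K are:

  0-simplices (7): [0], [1], [2], [3], [4], [5], [6]
  1-simplices (21): [0,1], [0,2], [0,3], [0,4], [0,5], [0,6], [1,2], [1,3], [1,4], [1,5], [1,6], [2,3], [2,4], [2,5], [2,6], [3,4], [3,5], [3,6], [4,5], [4,6], [5,6]
  2-simplices (14): [0,1,2], [0,1,5], [0,2,4], [0,3,5], [0,3,6], [0,4,6], [1,2,3], [1,3,4], [1,4,6], [1,5,6], [2,3,6], [2,4,5], [2,5,6], [3,4,5]

giving chain groups C_0 ≅ Z^7, C_1 ≅ Z^21, C_2 ≅ Z^14.

Boundary ∂_1: C_1 → C_0 is given by ∂[p,q] = [q] − [p]. For instance
  ∂[0,4] = [4] − [0].
This gives a 7×21 integer matrix of rank 6; reducing to Smith normal form yields diagonal entries (1,1,1,1,1,1).

The boundary map ∂_2: C_2 → C_1 maps a triangle to the signed sum of its edges. For instance
  ∂[0,3,6] = [3,6] − [0,6] + [0,3],
  ∂[2,4,5] = [4,5] − [2,5] + [2,4].
The 21×14 boundary matrix has rank 13 and Smith normal form diag(1,1,1,1,1,1,1,1,1,1,1,1,1).

Computing H_k = (kernel of ∂_k) / (image of ∂_{k+1}):

  H_0: rank C_0 − rank ∂_1 = 7 − 6 = 1, and the invariant factors of ∂_1 are all 1, so H_0 ≅ Z.
  H_1: rank ker ∂_1 − rank ∂_2 = (21 − 6) − 13 = 2, and the invariant factors of ∂_2 are all 1, so H_1 ≅ Z^2.
  H_2: rank ker ∂_2 − rank ∂_3 = (14 − 13) − 0 = 1, and there is no ∂_3, so H_2 ≅ Z.

H_0 = Z,  H_1 = Z^2,  H_2 = Z.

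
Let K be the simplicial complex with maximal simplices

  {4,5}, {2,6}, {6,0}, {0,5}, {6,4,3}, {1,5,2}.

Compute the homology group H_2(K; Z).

H_2 ≅ 0.

Fix the vertex order 0 < 1 < 2 < 3 < 4 < 5 < 6 and write every simplex with vertices in increasing order. Then dim K = 2 and the simplices of K are:

  0-simplices (7): [0], [1], [2], [3], [4], [5], [6]
  1-simplices (10): [0,5], [0,6], [1,2], [1,5], [2,5], [2,6], [3,4], [3,6], [4,5], [4,6]
  2-simplices (2): [1,2,5], [3,4,6]

giving chain groups C_0 ≅ Z^7, C_1 ≅ Z^10, C_2 ≅ Z^2.

Boundary ∂_1: C_1 → C_0 maps an edge to its endpoints' difference, ∂[p,q] = q − p. For instance
  ∂[1,2] = [2] − [1].
This gives a 7×10 integer matrix of rank 6; reducing to Smith normal form yields diagonal entries (1,1,1,1,1,1).

∂_2: C_2 → C_1 acts by ∂[p,q,r] = [q,r] − [p,r] + [p,q]. For instance
  ∂[3,4,6] = [4,6] − [3,6] + [3,4],
  ∂[1,2,5] = [2,5] − [1,5] + [1,2].
As a 10×2 matrix over Z this has rank 2, with invariant factors (1,1).

From H_k ≅ ker(∂_k) / im(∂_{k+1}) we obtain:

  H_2: rank ker ∂_2 − rank ∂_3 = (2 − 2) − 0 = 0, and there is no ∂_3, so H_2 ≅ 0.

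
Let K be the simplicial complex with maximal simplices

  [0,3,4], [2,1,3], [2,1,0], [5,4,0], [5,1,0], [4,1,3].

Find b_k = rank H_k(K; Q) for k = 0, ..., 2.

We work with the vertex ordering 0 < 1 < 2 < 3 < 4 < 5. The simplices of K, each written with vertices in increasing order, are:

  0-simplices (6): [0], [1], [2], [3], [4], [5]
  1-simplices (12): [0,1], [0,2], [0,3], [0,4], [0,5], [1,2], [1,3], [1,4], [1,5], [2,3], [3,4], [4,5]
  2-simplices (6): [0,1,2], [0,1,5], [0,3,4], [0,4,5], [1,2,3], [1,3,4]

so the chain groups are C_0 ≅ Z^6, C_1 ≅ Z^12, C_2 ≅ Z^6.

∂_1: C_1 → C_0 maps an edge to its endpoints' difference, ∂[p,q] = q − p.
This gives a 6×12 integer matrix of rank 5; reducing to Smith normal form yields diagonal entries (1,1,1,1,1).

The boundary map ∂_2: C_2 → C_1 maps a triangle to the signed sum of its edges. For instance
  ∂[0,4,5] = [4,5] − [0,5] + [0,4],
  ∂[0,1,5] = [1,5] − [0,5] + [0,1].
The resulting 12×6 matrix has rank 6, and its Smith normal form has invariant factors (1,1,1,1,1,1).

From H_k ≅ ker(∂_k) / im(∂_{k+1}) we obtain:

  H_0: rank C_0 − rank ∂_1 = 6 − 5 = 1, and the invariant factors of ∂_1 are all 1, so H_0 ≅ Z.
  H_1: rank ker ∂_1 − rank ∂_2 = (12 − 5) − 6 = 1, and the invariant factors of ∂_2 are all 1, so H_1 ≅ Z.
  H_2: rank ker ∂_2 − rank ∂_3 = (6 − 6) − 0 = 0, and there is no ∂_3, so H_2 ≅ 0.

Hence the Betti numbers are b_0 = 1, b_1 = 1, b_2 = 0.

b_0 = 1, b_1 = 1, b_2 = 0.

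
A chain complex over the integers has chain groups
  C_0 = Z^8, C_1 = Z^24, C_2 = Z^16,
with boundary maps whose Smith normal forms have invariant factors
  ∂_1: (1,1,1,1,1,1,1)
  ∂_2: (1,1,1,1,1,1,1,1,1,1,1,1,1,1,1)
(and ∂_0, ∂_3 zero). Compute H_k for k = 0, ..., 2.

H_0: b_0 = 8 − 0 − 7 = 1; torsion from ∂_1 factors > 1: none. So H_0 ≅ Z.
H_1: b_1 = 24 − 7 − 15 = 2; torsion from ∂_2 factors > 1: none. So H_1 ≅ Z^2.
H_2: b_2 = 16 − 15 − 0 = 1; torsion from ∂_3 factors > 1: none. So H_2 ≅ Z.

H_0 ≅ Z,  H_1 ≅ Z^2,  H_2 ≅ Z.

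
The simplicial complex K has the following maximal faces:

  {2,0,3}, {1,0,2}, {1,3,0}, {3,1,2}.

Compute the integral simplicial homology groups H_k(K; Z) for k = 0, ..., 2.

K has 4 vertices, 6 edges, 4 triangles.
rank ∂_0 = 0, rank ∂_1 = 3 ⇒ b_0 = 4 − 0 − 3 = 1; all invariant factors of ∂_1 are 1 so no torsion. So H_0 = Z.
rank ∂_1 = 3, rank ∂_2 = 3 ⇒ b_1 = 6 − 3 − 3 = 0; all invariant factors of ∂_2 are 1 so no torsion. So H_1 = 0.
rank ∂_2 = 3, rank ∂_3 = 0 ⇒ b_2 = 4 − 3 − 0 = 1. So H_2 = Z.

H_0 = Z,  H_1 = 0,  H_2 = Z.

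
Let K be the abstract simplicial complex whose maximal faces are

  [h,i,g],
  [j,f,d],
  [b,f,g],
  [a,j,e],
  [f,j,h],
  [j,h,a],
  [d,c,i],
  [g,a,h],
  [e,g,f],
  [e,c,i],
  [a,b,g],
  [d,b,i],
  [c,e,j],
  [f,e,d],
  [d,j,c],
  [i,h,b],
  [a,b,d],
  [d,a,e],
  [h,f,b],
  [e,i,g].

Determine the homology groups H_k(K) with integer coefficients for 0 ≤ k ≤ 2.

We work with the vertex ordering a < b < c < d < e < f < g < h < i < j. The simplices of K, each written with vertices in increasing order, are:

  0-simplices (10): a, b, c, d, e, f, g, h, i, j
  1-simplices (30): ab, ad, ae, ag, ah, aj, bd, bf, bg, bh, bi, cd, ce, ci, cj, de, df, di, dj, ef, eg, ei, ej, fg, fh, fj, gh, gi, hi, hj
  2-simplices (20): abd, abg, ade, aej, agh, ahj, bdi, bfg, bfh, bhi, cdi, cdj, cei, cej, def, dfj, efg, egi, fhj, ghi

so the chain groups are C_0 ≅ Z^10, C_1 ≅ Z^30, C_2 ≅ Z^20.

Boundary ∂_1: C_1 → C_0 maps an edge to its endpoints' difference, ∂[p,q] = q − p. For instance
  ∂ad = d − a.
This gives a 10×30 integer matrix of rank 9; reducing to Smith normal form yields diagonal entries (1,1,1,1,1,1,1,1,1).

Boundary ∂_2: C_2 → C_1 acts by ∂[p,q,r] = [q,r] − [p,r] + [p,q]. For instance
  ∂abg = bg − ag + ab,
  ∂ahj = hj − aj + ah.
This gives a 30×20 integer matrix of rank 20; reducing to Smith normal form yields diagonal entries (1,1,1,1,1,1,1,1,1,1,1,1,1,1,1,1,1,1,1,2).

Now H_k = ker ∂_k / im ∂_{k+1}, so:

  H_0: rank C_0 − rank ∂_1 = 10 − 9 = 1, and the invariant factors of ∂_1 are all 1, so H_0 ≅ Z.
  H_1: rank ker ∂_1 − rank ∂_2 = (30 − 9) − 20 = 1, and ∂_2 has invariant factor 2 > 1, so H_1 ≅ Z ⊕ Z/2.
  H_2: rank ker ∂_2 − rank ∂_3 = (20 − 20) − 0 = 0, and there is no ∂_3, so H_2 ≅ 0.

H_0 ≅ Z,  H_1 ≅ Z ⊕ Z/2,  H_2 = 0.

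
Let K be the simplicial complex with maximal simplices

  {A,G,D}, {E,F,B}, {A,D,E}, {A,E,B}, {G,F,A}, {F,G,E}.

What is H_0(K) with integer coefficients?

Order the vertices as A < B < D < E < F < G. Listing each simplex with vertices in this order, K has dimension 2 with simplices:

  0-simplices (6): A, B, D, E, F, G
  1-simplices (12): AB, AD, AE, AF, AG, BE, BF, DE, DG, EF, EG, FG
  2-simplices (6): ABE, ADE, ADG, AFG, BEF, EFG

giving chain groups C_0 ≅ Z^6, C_1 ≅ Z^12, C_2 ≅ Z^6.

Boundary ∂_1: C_1 → C_0 sends each edge [p,q] (with p < q) to q − p. For instance
  ∂AG = G − A.
This gives a 6×12 integer matrix of rank 5; reducing to Smith normal form yields diagonal entries (1,1,1,1,1).

The boundary map ∂_2: C_2 → C_1 maps a triangle to the signed sum of its edges. For instance
  ∂ABE = BE − AE + AB,
  ∂BEF = EF − BF + BE.
This gives a 12×6 integer matrix of rank 6; reducing to Smith normal form yields diagonal entries (1,1,1,1,1,1).

Computing H_k = (kernel of ∂_k) / (image of ∂_{k+1}):

  H_0: rank C_0 − rank ∂_1 = 6 − 5 = 1, and the invariant factors of ∂_1 are all 1, so H_0 ≅ Z.

(K is a triangulation of the cylinder S^1 x I.)

H_0 = Z.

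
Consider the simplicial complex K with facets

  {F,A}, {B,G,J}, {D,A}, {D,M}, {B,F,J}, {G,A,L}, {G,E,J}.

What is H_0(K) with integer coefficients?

H_0 = Z.

Fix the vertex order A < B < D < E < F < G < J < L < M and write every simplex with vertices in increasing order. Then dim K = 2 and the simplices of K are:

  0-simplices (9): A, B, D, E, F, G, J, L, M
  1-simplices (13): AD, AF, AG, AL, BF, BG, BJ, DM, EG, EJ, FJ, GJ, GL
  2-simplices (4): AGL, BFJ, BGJ, EGJ

Hence C_0 ≅ Z^9, C_1 ≅ Z^13, C_2 ≅ Z^4.

The boundary map ∂_1: C_1 → C_0 is given by ∂[p,q] = [q] − [p].
As a 9×13 matrix over Z this has rank 8, with invariant factors (1,1,1,1,1,1,1,1).

Boundary ∂_2: C_2 → C_1 sends each 2-simplex [p,q,r] to [q,r] − [p,r] + [p,q]. For instance
  ∂EGJ = GJ − EJ + EG,
  ∂BGJ = GJ − BJ + BG.
The resulting 13×4 matrix has rank 4, and its Smith normal form has invariant factors (1,1,1,1).

Now H_k = ker ∂_k / im ∂_{k+1}, so:

  H_0: rank C_0 − rank ∂_1 = 9 − 8 = 1, and the invariant factors of ∂_1 are all 1, so H_0 ≅ Z.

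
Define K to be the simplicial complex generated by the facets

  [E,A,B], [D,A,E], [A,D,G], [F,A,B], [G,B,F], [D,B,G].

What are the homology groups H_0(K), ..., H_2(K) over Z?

H_0 ≅ Z,  H_1 ≅ Z,  H_2 = 0.

Take the total order A < B < D < E < F < G on the vertex set. Then K (dimension 2) consists of the simplices:

  0-simplices (6): A, B, D, E, F, G
  1-simplices (12): AB, AD, AE, AF, AG, BD, BE, BF, BG, DE, DG, FG
  2-simplices (6): ABE, ABF, ADE, ADG, BDG, BFG

giving chain groups C_0 ≅ Z^6, C_1 ≅ Z^12, C_2 ≅ Z^6.

The boundary map ∂_1: C_1 → C_0 sends each edge [p,q] (with p < q) to q − p. For instance
  ∂BD = D − B.
As a 6×12 matrix over Z this has rank 5, with invariant factors (1,1,1,1,1).

Boundary ∂_2: C_2 → C_1 acts by ∂[p,q,r] = [q,r] − [p,r] + [p,q]. For instance
  ∂ABF = BF − AF + AB,
  ∂ADE = DE − AE + AD.
The resulting 12×6 matrix has rank 6, and its Smith normal form has invariant factors (1,1,1,1,1,1).

Reading off H_k = ker ∂_k / im ∂_{k+1}:

  H_0: rank C_0 − rank ∂_1 = 6 − 5 = 1, and the invariant factors of ∂_1 are all 1, so H_0 = Z.
  H_1: rank ker ∂_1 − rank ∂_2 = (12 − 5) − 6 = 1, and the invariant factors of ∂_2 are all 1, so H_1 = Z.
  H_2: rank ker ∂_2 − rank ∂_3 = (6 − 6) − 0 = 0, and there is no ∂_3, so H_2 = 0.

As a check, the Euler characteristic is 6 − 12 + 6 = 0, which agrees with 1 − 1 + 0 = 0.
(K is a triangulation of the cylinder S^1 x I.)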